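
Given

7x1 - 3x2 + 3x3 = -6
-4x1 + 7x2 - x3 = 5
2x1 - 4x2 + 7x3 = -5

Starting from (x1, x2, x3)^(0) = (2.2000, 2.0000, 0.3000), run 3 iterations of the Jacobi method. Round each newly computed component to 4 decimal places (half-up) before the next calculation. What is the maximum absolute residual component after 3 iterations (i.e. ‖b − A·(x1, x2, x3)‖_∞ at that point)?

Iteration 1:
  x1 = (-6 - (-3)·2.0000 - (3)·0.3000) / (7) = -0.1286
  x2 = (5 - (-4)·2.2000 - (-1)·0.3000) / (7) = 2.0143
  x3 = (-5 - (2)·2.2000 - (-4)·2.0000) / (7) = -0.2000
Iteration 2:
  x1 = (-6 - (-3)·2.0143 - (3)·-0.2000) / (7) = 0.0918
  x2 = (5 - (-4)·-0.1286 - (-1)·-0.2000) / (7) = 0.6122
  x3 = (-5 - (2)·-0.1286 - (-4)·2.0143) / (7) = 0.4735
Iteration 3:
  x1 = (-6 - (-3)·0.6122 - (3)·0.4735) / (7) = -0.7977
  x2 = (5 - (-4)·0.0918 - (-1)·0.4735) / (7) = 0.8344
  x3 = (-5 - (2)·0.0918 - (-4)·0.6122) / (7) = -0.3907
Residual b − A·x = (3.2592, -4.4223, 2.6679); ∞-norm = 4.4223

4.4223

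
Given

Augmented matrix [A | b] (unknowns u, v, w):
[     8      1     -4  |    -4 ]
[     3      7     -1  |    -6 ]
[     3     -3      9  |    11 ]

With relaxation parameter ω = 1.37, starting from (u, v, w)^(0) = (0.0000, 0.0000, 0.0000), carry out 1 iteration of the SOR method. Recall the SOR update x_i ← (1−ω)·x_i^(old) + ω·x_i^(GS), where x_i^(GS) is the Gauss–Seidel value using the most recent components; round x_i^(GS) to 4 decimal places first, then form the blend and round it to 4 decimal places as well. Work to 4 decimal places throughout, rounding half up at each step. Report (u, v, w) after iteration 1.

(-0.6850, -0.7721, 1.6347)

Iteration 1:
  u: GS value = (-4 - (1)·0.0000 - (-4)·0.0000) / (8) = -0.5000;  u ← (1−ω)·0.0000 + ω·-0.5000 = -0.6850
  v: GS value = (-6 - (3)·-0.6850 - (-1)·0.0000) / (7) = -0.5636;  v ← (1−ω)·0.0000 + ω·-0.5636 = -0.7721
  w: GS value = (11 - (3)·-0.6850 - (-3)·-0.7721) / (9) = 1.1932;  w ← (1−ω)·0.0000 + ω·1.1932 = 1.6347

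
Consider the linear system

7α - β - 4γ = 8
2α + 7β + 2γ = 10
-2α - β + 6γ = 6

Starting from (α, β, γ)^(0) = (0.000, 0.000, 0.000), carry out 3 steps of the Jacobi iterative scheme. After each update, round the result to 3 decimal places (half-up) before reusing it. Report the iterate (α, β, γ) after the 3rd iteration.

Iteration 1:
  α = (8 - (-1)·0.000 - (-4)·0.000) / (7) = 1.143
  β = (10 - (2)·0.000 - (2)·0.000) / (7) = 1.429
  γ = (6 - (-2)·0.000 - (-1)·0.000) / (6) = 1.000
Iteration 2:
  α = (8 - (-1)·1.429 - (-4)·1.000) / (7) = 1.918
  β = (10 - (2)·1.143 - (2)·1.000) / (7) = 0.816
  γ = (6 - (-2)·1.143 - (-1)·1.429) / (6) = 1.619
Iteration 3:
  α = (8 - (-1)·0.816 - (-4)·1.619) / (7) = 2.185
  β = (10 - (2)·1.918 - (2)·1.619) / (7) = 0.418
  γ = (6 - (-2)·1.918 - (-1)·0.816) / (6) = 1.775

(2.185, 0.418, 1.775)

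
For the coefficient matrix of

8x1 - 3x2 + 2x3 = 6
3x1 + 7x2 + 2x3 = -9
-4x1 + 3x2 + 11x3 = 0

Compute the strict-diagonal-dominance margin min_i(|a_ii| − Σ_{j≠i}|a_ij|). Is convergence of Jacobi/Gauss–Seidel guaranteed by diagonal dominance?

row 1: |8| − (3+2) = 3
row 2: |7| − (3+2) = 2
row 3: |11| − (4+3) = 4
minimum over rows = 2 → strictly diagonally dominant (convergence guaranteed)

2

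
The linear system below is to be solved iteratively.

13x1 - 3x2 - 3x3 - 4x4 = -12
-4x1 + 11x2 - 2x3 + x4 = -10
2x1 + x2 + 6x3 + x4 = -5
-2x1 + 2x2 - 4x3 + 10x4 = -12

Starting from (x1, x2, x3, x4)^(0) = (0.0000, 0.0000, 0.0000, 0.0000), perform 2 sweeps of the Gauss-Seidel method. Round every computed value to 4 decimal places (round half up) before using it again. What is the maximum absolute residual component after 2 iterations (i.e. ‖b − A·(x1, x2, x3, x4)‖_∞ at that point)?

Iteration 1:
  x1 = (-12 - (-3)·0.0000 - (-3)·0.0000 - (-4)·0.0000) / (13) = -0.9231
  x2 = (-10 - (-4)·-0.9231 - (-2)·0.0000 - (1)·0.0000) / (11) = -1.2448
  x3 = (-5 - (2)·-0.9231 - (1)·-1.2448 - (1)·0.0000) / (6) = -0.3182
  x4 = (-12 - (-2)·-0.9231 - (2)·-1.2448 - (-4)·-0.3182) / (10) = -1.2629
Iteration 2:
  x1 = (-12 - (-3)·-1.2448 - (-3)·-0.3182 - (-4)·-1.2629) / (13) = -1.6724
  x2 = (-10 - (-4)·-1.6724 - (-2)·-0.3182 - (1)·-1.2629) / (11) = -1.4603
  x3 = (-5 - (2)·-1.6724 - (1)·-1.4603 - (1)·-1.2629) / (6) = 0.1780
  x4 = (-12 - (-2)·-1.6724 - (2)·-1.4603 - (-4)·0.1780) / (10) = -1.1712
Residual b − A·x = (1.2095, 0.9009, -0.0917, -0.0002); ∞-norm = 1.2095

1.2095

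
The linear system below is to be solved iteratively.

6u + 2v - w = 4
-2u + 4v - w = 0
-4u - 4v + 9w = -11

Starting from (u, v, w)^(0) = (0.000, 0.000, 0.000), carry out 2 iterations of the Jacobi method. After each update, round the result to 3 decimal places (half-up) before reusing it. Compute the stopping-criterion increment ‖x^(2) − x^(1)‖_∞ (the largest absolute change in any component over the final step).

Iteration 1:
  u = (4 - (2)·0.000 - (-1)·0.000) / (6) = 0.667
  v = (0 - (-2)·0.000 - (-1)·0.000) / (4) = 0.000
  w = (-11 - (-4)·0.000 - (-4)·0.000) / (9) = -1.222
Iteration 2:
  u = (4 - (2)·0.000 - (-1)·-1.222) / (6) = 0.463
  v = (0 - (-2)·0.667 - (-1)·-1.222) / (4) = 0.028
  w = (-11 - (-4)·0.667 - (-4)·0.000) / (9) = -0.926
Change: (-0.204, 0.028, 0.296) → max |·| = 0.296

0.296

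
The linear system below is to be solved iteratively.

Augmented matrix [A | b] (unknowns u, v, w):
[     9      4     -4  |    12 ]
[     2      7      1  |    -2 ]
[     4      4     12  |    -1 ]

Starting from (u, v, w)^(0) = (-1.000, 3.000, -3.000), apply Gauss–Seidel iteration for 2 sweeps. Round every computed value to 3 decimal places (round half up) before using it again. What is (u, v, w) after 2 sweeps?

Iteration 1:
  u = (12 - (4)·3.000 - (-4)·-3.000) / (9) = -1.333
  v = (-2 - (2)·-1.333 - (1)·-3.000) / (7) = 0.524
  w = (-1 - (4)·-1.333 - (4)·0.524) / (12) = 0.186
Iteration 2:
  u = (12 - (4)·0.524 - (-4)·0.186) / (9) = 1.183
  v = (-2 - (2)·1.183 - (1)·0.186) / (7) = -0.650
  w = (-1 - (4)·1.183 - (4)·-0.650) / (12) = -0.261

(1.183, -0.650, -0.261)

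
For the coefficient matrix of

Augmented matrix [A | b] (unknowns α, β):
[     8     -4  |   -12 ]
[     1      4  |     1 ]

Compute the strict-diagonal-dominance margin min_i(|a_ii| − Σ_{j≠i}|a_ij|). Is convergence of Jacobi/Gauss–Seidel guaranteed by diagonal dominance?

row 1: |8| − (4) = 4
row 2: |4| − (1) = 3
minimum over rows = 3 → strictly diagonally dominant (convergence guaranteed)

3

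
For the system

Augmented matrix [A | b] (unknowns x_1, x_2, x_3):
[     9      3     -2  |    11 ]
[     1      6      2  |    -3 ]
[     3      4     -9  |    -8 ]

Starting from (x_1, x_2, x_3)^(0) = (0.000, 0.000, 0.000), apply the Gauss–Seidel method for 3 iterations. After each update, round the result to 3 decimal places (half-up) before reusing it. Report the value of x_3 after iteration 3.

Iteration 1:
  x_1 = (11 - (3)·0.000 - (-2)·0.000) / (9) = 1.222
  x_2 = (-3 - (1)·1.222 - (2)·0.000) / (6) = -0.704
  x_3 = (-8 - (3)·1.222 - (4)·-0.704) / (-9) = 0.983
Iteration 2:
  x_1 = (11 - (3)·-0.704 - (-2)·0.983) / (9) = 1.675
  x_2 = (-3 - (1)·1.675 - (2)·0.983) / (6) = -1.107
  x_3 = (-8 - (3)·1.675 - (4)·-1.107) / (-9) = 0.955
Iteration 3:
  x_1 = (11 - (3)·-1.107 - (-2)·0.955) / (9) = 1.803
  x_2 = (-3 - (1)·1.803 - (2)·0.955) / (6) = -1.119
  x_3 = (-8 - (3)·1.803 - (4)·-1.119) / (-9) = 0.993

0.993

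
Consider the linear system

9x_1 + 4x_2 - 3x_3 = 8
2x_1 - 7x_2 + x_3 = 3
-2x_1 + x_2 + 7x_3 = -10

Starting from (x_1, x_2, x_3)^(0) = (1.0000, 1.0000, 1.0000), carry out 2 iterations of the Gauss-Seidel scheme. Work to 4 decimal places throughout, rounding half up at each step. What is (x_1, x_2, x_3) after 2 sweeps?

Iteration 1:
  x_1 = (8 - (4)·1.0000 - (-3)·1.0000) / (9) = 0.7778
  x_2 = (3 - (2)·0.7778 - (1)·1.0000) / (-7) = -0.0635
  x_3 = (-10 - (-2)·0.7778 - (1)·-0.0635) / (7) = -1.1973
Iteration 2:
  x_1 = (8 - (4)·-0.0635 - (-3)·-1.1973) / (9) = 0.5180
  x_2 = (3 - (2)·0.5180 - (1)·-1.1973) / (-7) = -0.4516
  x_3 = (-10 - (-2)·0.5180 - (1)·-0.4516) / (7) = -1.2161

(0.5180, -0.4516, -1.2161)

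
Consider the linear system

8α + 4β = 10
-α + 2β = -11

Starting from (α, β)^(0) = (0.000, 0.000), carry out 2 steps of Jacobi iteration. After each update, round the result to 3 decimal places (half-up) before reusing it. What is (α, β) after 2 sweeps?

(4.000, -4.875)

Iteration 1:
  α = (10 - (4)·0.000) / (8) = 1.250
  β = (-11 - (-1)·0.000) / (2) = -5.500
Iteration 2:
  α = (10 - (4)·-5.500) / (8) = 4.000
  β = (-11 - (-1)·1.250) / (2) = -4.875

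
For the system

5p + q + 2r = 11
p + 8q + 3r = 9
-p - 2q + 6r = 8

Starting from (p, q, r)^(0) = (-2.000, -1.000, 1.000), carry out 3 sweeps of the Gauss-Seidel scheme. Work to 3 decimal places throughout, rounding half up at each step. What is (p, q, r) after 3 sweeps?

(1.487, 0.320, 1.688)

Iteration 1:
  p = (11 - (1)·-1.000 - (2)·1.000) / (5) = 2.000
  q = (9 - (1)·2.000 - (3)·1.000) / (8) = 0.500
  r = (8 - (-1)·2.000 - (-2)·0.500) / (6) = 1.833
Iteration 2:
  p = (11 - (1)·0.500 - (2)·1.833) / (5) = 1.367
  q = (9 - (1)·1.367 - (3)·1.833) / (8) = 0.267
  r = (8 - (-1)·1.367 - (-2)·0.267) / (6) = 1.650
Iteration 3:
  p = (11 - (1)·0.267 - (2)·1.650) / (5) = 1.487
  q = (9 - (1)·1.487 - (3)·1.650) / (8) = 0.320
  r = (8 - (-1)·1.487 - (-2)·0.320) / (6) = 1.688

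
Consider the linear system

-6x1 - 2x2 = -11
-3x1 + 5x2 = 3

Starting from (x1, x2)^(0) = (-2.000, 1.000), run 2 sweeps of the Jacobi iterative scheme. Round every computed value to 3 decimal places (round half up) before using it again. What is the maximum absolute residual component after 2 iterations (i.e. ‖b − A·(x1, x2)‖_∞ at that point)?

Iteration 1:
  x1 = (-11 - (-2)·1.000) / (-6) = 1.500
  x2 = (3 - (-3)·-2.000) / (5) = -0.600
Iteration 2:
  x1 = (-11 - (-2)·-0.600) / (-6) = 2.033
  x2 = (3 - (-3)·1.500) / (5) = 1.500
Residual b − A·x = (4.198, 1.599); ∞-norm = 4.198

4.198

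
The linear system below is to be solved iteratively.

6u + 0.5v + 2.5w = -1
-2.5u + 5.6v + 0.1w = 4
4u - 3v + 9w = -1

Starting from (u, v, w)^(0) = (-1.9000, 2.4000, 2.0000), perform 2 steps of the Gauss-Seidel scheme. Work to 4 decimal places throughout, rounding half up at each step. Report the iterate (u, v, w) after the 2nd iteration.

(-0.3744, 0.5388, 0.2349)

Iteration 1:
  u = (-1 - (0.5)·2.4000 - (2.5)·2.0000) / (6) = -1.2000
  v = (4 - (-2.5)·-1.2000 - (0.1)·2.0000) / (5.6) = 0.1429
  w = (-1 - (4)·-1.2000 - (-3)·0.1429) / (9) = 0.4699
Iteration 2:
  u = (-1 - (0.5)·0.1429 - (2.5)·0.4699) / (6) = -0.3744
  v = (4 - (-2.5)·-0.3744 - (0.1)·0.4699) / (5.6) = 0.5388
  w = (-1 - (4)·-0.3744 - (-3)·0.5388) / (9) = 0.2349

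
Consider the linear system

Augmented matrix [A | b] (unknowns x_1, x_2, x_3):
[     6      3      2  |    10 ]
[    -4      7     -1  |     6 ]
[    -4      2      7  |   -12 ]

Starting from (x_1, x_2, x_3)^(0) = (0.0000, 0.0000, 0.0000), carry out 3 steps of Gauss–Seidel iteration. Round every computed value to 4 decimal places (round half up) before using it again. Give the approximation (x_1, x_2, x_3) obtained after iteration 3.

Iteration 1:
  x_1 = (10 - (3)·0.0000 - (2)·0.0000) / (6) = 1.6667
  x_2 = (6 - (-4)·1.6667 - (-1)·0.0000) / (7) = 1.8095
  x_3 = (-12 - (-4)·1.6667 - (2)·1.8095) / (7) = -1.2789
Iteration 2:
  x_1 = (10 - (3)·1.8095 - (2)·-1.2789) / (6) = 1.1882
  x_2 = (6 - (-4)·1.1882 - (-1)·-1.2789) / (7) = 1.3534
  x_3 = (-12 - (-4)·1.1882 - (2)·1.3534) / (7) = -1.4220
Iteration 3:
  x_1 = (10 - (3)·1.3534 - (2)·-1.4220) / (6) = 1.4640
  x_2 = (6 - (-4)·1.4640 - (-1)·-1.4220) / (7) = 1.4906
  x_3 = (-12 - (-4)·1.4640 - (2)·1.4906) / (7) = -1.3036

(1.4640, 1.4906, -1.3036)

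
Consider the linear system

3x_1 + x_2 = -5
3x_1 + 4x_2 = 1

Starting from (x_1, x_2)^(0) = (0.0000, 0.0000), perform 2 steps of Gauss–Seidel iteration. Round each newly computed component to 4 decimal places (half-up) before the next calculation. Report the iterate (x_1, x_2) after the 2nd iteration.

(-2.1667, 1.8750)

Iteration 1:
  x_1 = (-5 - (1)·0.0000) / (3) = -1.6667
  x_2 = (1 - (3)·-1.6667) / (4) = 1.5000
Iteration 2:
  x_1 = (-5 - (1)·1.5000) / (3) = -2.1667
  x_2 = (1 - (3)·-2.1667) / (4) = 1.8750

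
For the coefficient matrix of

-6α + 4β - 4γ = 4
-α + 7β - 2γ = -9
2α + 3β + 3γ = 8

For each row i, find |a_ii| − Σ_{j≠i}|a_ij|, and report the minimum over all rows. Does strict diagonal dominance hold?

-2

row 1: |-6| − (4+4) = -2
row 2: |7| − (1+2) = 4
row 3: |3| − (2+3) = -2
minimum over rows = -2 → not strictly diagonally dominant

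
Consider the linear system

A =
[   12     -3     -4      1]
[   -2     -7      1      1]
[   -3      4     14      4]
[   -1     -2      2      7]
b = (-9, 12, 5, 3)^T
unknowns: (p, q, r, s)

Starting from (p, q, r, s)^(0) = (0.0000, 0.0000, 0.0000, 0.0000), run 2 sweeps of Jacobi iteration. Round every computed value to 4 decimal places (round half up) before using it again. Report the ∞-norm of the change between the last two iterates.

Iteration 1:
  p = (-9 - (-3)·0.0000 - (-4)·0.0000 - (1)·0.0000) / (12) = -0.7500
  q = (12 - (-2)·0.0000 - (1)·0.0000 - (1)·0.0000) / (-7) = -1.7143
  r = (5 - (-3)·0.0000 - (4)·0.0000 - (4)·0.0000) / (14) = 0.3571
  s = (3 - (-1)·0.0000 - (-2)·0.0000 - (2)·0.0000) / (7) = 0.4286
Iteration 2:
  p = (-9 - (-3)·-1.7143 - (-4)·0.3571 - (1)·0.4286) / (12) = -1.0953
  q = (12 - (-2)·-0.7500 - (1)·0.3571 - (1)·0.4286) / (-7) = -1.3878
  r = (5 - (-3)·-0.7500 - (4)·-1.7143 - (4)·0.4286) / (14) = 0.5638
  s = (3 - (-1)·-0.7500 - (-2)·-1.7143 - (2)·0.3571) / (7) = -0.2704
Change: (-0.3453, 0.3265, 0.2067, -0.6990) → max |·| = 0.6990

0.6990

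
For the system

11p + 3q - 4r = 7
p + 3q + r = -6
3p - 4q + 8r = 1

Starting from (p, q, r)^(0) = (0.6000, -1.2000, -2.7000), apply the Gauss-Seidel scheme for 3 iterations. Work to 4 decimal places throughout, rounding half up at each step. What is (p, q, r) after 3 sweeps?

Iteration 1:
  p = (7 - (3)·-1.2000 - (-4)·-2.7000) / (11) = -0.0182
  q = (-6 - (1)·-0.0182 - (1)·-2.7000) / (3) = -1.0939
  r = (1 - (3)·-0.0182 - (-4)·-1.0939) / (8) = -0.4151
Iteration 2:
  p = (7 - (3)·-1.0939 - (-4)·-0.4151) / (11) = 0.7838
  q = (-6 - (1)·0.7838 - (1)·-0.4151) / (3) = -2.1229
  r = (1 - (3)·0.7838 - (-4)·-2.1229) / (8) = -1.2304
Iteration 3:
  p = (7 - (3)·-2.1229 - (-4)·-1.2304) / (11) = 0.7679
  q = (-6 - (1)·0.7679 - (1)·-1.2304) / (3) = -1.8458
  r = (1 - (3)·0.7679 - (-4)·-1.8458) / (8) = -1.0859

(0.7679, -1.8458, -1.0859)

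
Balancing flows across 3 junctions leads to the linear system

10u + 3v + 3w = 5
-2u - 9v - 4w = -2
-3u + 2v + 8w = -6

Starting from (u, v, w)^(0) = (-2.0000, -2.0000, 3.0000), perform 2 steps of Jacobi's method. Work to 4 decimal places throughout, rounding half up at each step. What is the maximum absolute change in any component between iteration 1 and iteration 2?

Iteration 1:
  u = (5 - (3)·-2.0000 - (3)·3.0000) / (10) = 0.2000
  v = (-2 - (-2)·-2.0000 - (-4)·3.0000) / (-9) = -0.6667
  w = (-6 - (-3)·-2.0000 - (2)·-2.0000) / (8) = -1.0000
Iteration 2:
  u = (5 - (3)·-0.6667 - (3)·-1.0000) / (10) = 1.0000
  v = (-2 - (-2)·0.2000 - (-4)·-1.0000) / (-9) = 0.6222
  w = (-6 - (-3)·0.2000 - (2)·-0.6667) / (8) = -0.5083
Change: (0.8000, 1.2889, 0.4917) → max |·| = 1.2889

1.2889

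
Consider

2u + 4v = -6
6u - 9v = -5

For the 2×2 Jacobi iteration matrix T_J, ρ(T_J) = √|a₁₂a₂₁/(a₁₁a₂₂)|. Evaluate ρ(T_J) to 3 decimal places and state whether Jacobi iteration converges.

1.155

a₁₂a₂₁/(a₁₁a₂₂) = (4)·(6) / ((2)·(-9)) = -1.333333
ρ = √|-1.333333| = √1.333333 = 1.155
ρ > 1, so Jacobi diverges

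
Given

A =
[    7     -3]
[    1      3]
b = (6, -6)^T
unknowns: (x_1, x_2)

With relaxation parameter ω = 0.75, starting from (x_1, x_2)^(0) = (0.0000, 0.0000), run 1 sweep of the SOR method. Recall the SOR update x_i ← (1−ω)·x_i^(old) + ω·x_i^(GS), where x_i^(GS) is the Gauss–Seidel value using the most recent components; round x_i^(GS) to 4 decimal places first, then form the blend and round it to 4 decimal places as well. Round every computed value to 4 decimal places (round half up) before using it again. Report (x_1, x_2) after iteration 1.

Iteration 1:
  x_1: GS value = (6 - (-3)·0.0000) / (7) = 0.8571;  x_1 ← (1−ω)·0.0000 + ω·0.8571 = 0.6428
  x_2: GS value = (-6 - (1)·0.6428) / (3) = -2.2143;  x_2 ← (1−ω)·0.0000 + ω·-2.2143 = -1.6607

(0.6428, -1.6607)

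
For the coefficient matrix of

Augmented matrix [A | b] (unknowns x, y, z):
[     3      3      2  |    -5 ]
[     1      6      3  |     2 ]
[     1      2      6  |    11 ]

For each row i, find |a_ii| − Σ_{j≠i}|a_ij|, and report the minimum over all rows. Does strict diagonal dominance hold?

-2

row 1: |3| − (3+2) = -2
row 2: |6| − (1+3) = 2
row 3: |6| − (1+2) = 3
minimum over rows = -2 → not strictly diagonally dominant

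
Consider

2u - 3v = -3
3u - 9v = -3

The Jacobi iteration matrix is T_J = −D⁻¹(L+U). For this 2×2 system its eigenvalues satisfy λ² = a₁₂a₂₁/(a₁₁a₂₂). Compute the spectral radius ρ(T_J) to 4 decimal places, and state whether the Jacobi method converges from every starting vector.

0.7071

a₁₂a₂₁/(a₁₁a₂₂) = (-3)·(3) / ((2)·(-9)) = 0.500000
ρ = √|0.500000| = √0.500000 = 0.7071
ρ < 1, so Jacobi converges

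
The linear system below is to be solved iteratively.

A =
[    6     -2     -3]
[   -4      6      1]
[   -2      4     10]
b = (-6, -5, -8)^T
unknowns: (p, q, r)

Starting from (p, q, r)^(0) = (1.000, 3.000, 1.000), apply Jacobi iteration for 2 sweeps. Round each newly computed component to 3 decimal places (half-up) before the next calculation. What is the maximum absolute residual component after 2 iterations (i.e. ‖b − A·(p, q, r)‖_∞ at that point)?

11.277

Iteration 1:
  p = (-6 - (-2)·3.000 - (-3)·1.000) / (6) = 0.500
  q = (-5 - (-4)·1.000 - (1)·1.000) / (6) = -0.333
  r = (-8 - (-2)·1.000 - (4)·3.000) / (10) = -1.800
Iteration 2:
  p = (-6 - (-2)·-0.333 - (-3)·-1.800) / (6) = -2.011
  q = (-5 - (-4)·0.500 - (1)·-1.800) / (6) = -0.200
  r = (-8 - (-2)·0.500 - (4)·-0.333) / (10) = -0.567
Residual b − A·x = (3.965, -11.277, -5.552); ∞-norm = 11.277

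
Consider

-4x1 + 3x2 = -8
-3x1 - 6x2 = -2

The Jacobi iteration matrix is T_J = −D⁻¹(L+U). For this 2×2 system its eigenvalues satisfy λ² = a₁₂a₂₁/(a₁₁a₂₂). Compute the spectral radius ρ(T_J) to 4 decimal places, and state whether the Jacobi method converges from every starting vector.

a₁₂a₂₁/(a₁₁a₂₂) = (3)·(-3) / ((-4)·(-6)) = -0.375000
ρ = √|-0.375000| = √0.375000 = 0.6124
ρ < 1, so Jacobi converges

0.6124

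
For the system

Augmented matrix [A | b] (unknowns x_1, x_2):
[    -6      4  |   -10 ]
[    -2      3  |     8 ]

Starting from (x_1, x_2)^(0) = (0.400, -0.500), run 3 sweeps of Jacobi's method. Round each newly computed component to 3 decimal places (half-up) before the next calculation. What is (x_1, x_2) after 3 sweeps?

Iteration 1:
  x_1 = (-10 - (4)·-0.500) / (-6) = 1.333
  x_2 = (8 - (-2)·0.400) / (3) = 2.933
Iteration 2:
  x_1 = (-10 - (4)·2.933) / (-6) = 3.622
  x_2 = (8 - (-2)·1.333) / (3) = 3.555
Iteration 3:
  x_1 = (-10 - (4)·3.555) / (-6) = 4.037
  x_2 = (8 - (-2)·3.622) / (3) = 5.081

(4.037, 5.081)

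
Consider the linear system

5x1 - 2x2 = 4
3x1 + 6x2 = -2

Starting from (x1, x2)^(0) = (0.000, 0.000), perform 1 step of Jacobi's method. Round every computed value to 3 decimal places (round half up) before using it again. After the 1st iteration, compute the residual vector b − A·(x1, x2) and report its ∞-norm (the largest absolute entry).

Iteration 1:
  x1 = (4 - (-2)·0.000) / (5) = 0.800
  x2 = (-2 - (3)·0.000) / (6) = -0.333
Residual b − A·x = (-0.666, -2.402); ∞-norm = 2.402

2.402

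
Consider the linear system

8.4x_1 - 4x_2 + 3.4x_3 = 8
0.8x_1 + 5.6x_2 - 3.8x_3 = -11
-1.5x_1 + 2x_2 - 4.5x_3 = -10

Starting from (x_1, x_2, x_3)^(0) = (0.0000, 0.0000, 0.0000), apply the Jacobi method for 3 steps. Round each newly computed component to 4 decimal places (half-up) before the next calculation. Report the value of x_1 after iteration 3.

0.2527

Iteration 1:
  x_1 = (8 - (-4)·0.0000 - (3.4)·0.0000) / (8.4) = 0.9524
  x_2 = (-11 - (0.8)·0.0000 - (-3.8)·0.0000) / (5.6) = -1.9643
  x_3 = (-10 - (-1.5)·0.0000 - (2)·0.0000) / (-4.5) = 2.2222
Iteration 2:
  x_1 = (8 - (-4)·-1.9643 - (3.4)·2.2222) / (8.4) = -0.8825
  x_2 = (-11 - (0.8)·0.9524 - (-3.8)·2.2222) / (5.6) = -0.5924
  x_3 = (-10 - (-1.5)·0.9524 - (2)·-1.9643) / (-4.5) = 1.0317
Iteration 3:
  x_1 = (8 - (-4)·-0.5924 - (3.4)·1.0317) / (8.4) = 0.2527
  x_2 = (-11 - (0.8)·-0.8825 - (-3.8)·1.0317) / (5.6) = -1.1381
  x_3 = (-10 - (-1.5)·-0.8825 - (2)·-0.5924) / (-4.5) = 2.2531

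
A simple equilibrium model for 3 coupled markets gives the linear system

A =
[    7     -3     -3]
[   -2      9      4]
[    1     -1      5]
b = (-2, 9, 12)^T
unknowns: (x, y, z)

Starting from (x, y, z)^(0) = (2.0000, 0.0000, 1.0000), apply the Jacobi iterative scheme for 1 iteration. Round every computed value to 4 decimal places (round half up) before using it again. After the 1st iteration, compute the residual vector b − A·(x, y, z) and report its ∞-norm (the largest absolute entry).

Iteration 1:
  x = (-2 - (-3)·0.0000 - (-3)·1.0000) / (7) = 0.1429
  y = (9 - (-2)·2.0000 - (4)·1.0000) / (9) = 1.0000
  z = (12 - (1)·2.0000 - (-1)·0.0000) / (5) = 2.0000
Residual b − A·x = (5.9997, -7.7142, 2.8571); ∞-norm = 7.7142

7.7142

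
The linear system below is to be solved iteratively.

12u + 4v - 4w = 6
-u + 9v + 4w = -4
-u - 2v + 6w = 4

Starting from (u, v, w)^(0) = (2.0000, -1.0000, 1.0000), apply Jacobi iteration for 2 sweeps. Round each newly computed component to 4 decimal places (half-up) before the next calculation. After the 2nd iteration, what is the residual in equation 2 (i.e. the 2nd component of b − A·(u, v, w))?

Iteration 1:
  u = (6 - (4)·-1.0000 - (-4)·1.0000) / (12) = 1.1667
  v = (-4 - (-1)·2.0000 - (4)·1.0000) / (9) = -0.6667
  w = (4 - (-1)·2.0000 - (-2)·-1.0000) / (6) = 0.6667
Iteration 2:
  u = (6 - (4)·-0.6667 - (-4)·0.6667) / (12) = 0.9445
  v = (-4 - (-1)·1.1667 - (4)·0.6667) / (9) = -0.6111
  w = (4 - (-1)·1.1667 - (-2)·-0.6667) / (6) = 0.6389
Residual b − A·x = (-0.3340, -0.1112, -0.1111)

-0.1112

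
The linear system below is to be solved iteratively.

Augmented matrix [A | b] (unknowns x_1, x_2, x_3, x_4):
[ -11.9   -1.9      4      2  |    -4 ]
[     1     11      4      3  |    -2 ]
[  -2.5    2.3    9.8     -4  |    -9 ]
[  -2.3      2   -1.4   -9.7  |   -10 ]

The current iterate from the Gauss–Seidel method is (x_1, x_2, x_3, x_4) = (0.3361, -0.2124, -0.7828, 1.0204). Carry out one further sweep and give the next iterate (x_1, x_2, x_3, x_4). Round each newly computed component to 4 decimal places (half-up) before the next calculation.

One sweep:
  x_1 = (-4 - (-1.9)·-0.2124 - (4)·-0.7828 - (2)·1.0204) / (-11.9) = 0.2784
  x_2 = (-2 - (1)·0.2784 - (4)·-0.7828 - (3)·1.0204) / (11) = -0.2008
  x_3 = (-9 - (-2.5)·0.2784 - (2.3)·-0.2008 - (-4)·1.0204) / (9.8) = -0.3837
  x_4 = (-10 - (-2.3)·0.2784 - (2)·-0.2008 - (-1.4)·-0.3837) / (-9.7) = 0.9789

(0.2784, -0.2008, -0.3837, 0.9789)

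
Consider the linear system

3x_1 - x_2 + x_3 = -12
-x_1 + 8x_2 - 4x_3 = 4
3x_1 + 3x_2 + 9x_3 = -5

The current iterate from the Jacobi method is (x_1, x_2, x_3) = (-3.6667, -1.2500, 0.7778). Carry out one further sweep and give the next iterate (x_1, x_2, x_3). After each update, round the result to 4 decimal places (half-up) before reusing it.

One sweep:
  x_1 = (-12 - (-1)·-1.2500 - (1)·0.7778) / (3) = -4.6759
  x_2 = (4 - (-1)·-3.6667 - (-4)·0.7778) / (8) = 0.4306
  x_3 = (-5 - (3)·-3.6667 - (3)·-1.2500) / (9) = 1.0833

(-4.6759, 0.4306, 1.0833)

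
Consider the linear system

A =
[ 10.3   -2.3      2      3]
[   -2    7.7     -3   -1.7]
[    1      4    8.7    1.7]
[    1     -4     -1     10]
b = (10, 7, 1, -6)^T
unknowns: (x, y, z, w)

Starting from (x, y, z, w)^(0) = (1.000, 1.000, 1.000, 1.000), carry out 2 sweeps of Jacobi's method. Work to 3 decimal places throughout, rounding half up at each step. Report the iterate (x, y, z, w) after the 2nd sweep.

(1.554, 0.794, -0.745, -0.025)

Iteration 1:
  x = (10 - (-2.3)·1.000 - (2)·1.000 - (3)·1.000) / (10.3) = 0.709
  y = (7 - (-2)·1.000 - (-3)·1.000 - (-1.7)·1.000) / (7.7) = 1.779
  z = (1 - (1)·1.000 - (4)·1.000 - (1.7)·1.000) / (8.7) = -0.655
  w = (-6 - (1)·1.000 - (-4)·1.000 - (-1)·1.000) / (10) = -0.200
Iteration 2:
  x = (10 - (-2.3)·1.779 - (2)·-0.655 - (3)·-0.200) / (10.3) = 1.554
  y = (7 - (-2)·0.709 - (-3)·-0.655 - (-1.7)·-0.200) / (7.7) = 0.794
  z = (1 - (1)·0.709 - (4)·1.779 - (1.7)·-0.200) / (8.7) = -0.745
  w = (-6 - (1)·0.709 - (-4)·1.779 - (-1)·-0.655) / (10) = -0.025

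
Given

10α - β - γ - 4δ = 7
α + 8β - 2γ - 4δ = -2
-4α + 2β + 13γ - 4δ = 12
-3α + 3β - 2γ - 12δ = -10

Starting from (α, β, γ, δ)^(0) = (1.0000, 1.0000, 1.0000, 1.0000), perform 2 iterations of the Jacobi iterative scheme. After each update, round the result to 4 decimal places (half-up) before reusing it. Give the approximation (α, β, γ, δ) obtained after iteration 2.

(1.1426, 0.2670, 1.4705, 0.3713)

Iteration 1:
  α = (7 - (-1)·1.0000 - (-1)·1.0000 - (-4)·1.0000) / (10) = 1.3000
  β = (-2 - (1)·1.0000 - (-2)·1.0000 - (-4)·1.0000) / (8) = 0.3750
  γ = (12 - (-4)·1.0000 - (2)·1.0000 - (-4)·1.0000) / (13) = 1.3846
  δ = (-10 - (-3)·1.0000 - (3)·1.0000 - (-2)·1.0000) / (-12) = 0.6667
Iteration 2:
  α = (7 - (-1)·0.3750 - (-1)·1.3846 - (-4)·0.6667) / (10) = 1.1426
  β = (-2 - (1)·1.3000 - (-2)·1.3846 - (-4)·0.6667) / (8) = 0.2670
  γ = (12 - (-4)·1.3000 - (2)·0.3750 - (-4)·0.6667) / (13) = 1.4705
  δ = (-10 - (-3)·1.3000 - (3)·0.3750 - (-2)·1.3846) / (-12) = 0.3713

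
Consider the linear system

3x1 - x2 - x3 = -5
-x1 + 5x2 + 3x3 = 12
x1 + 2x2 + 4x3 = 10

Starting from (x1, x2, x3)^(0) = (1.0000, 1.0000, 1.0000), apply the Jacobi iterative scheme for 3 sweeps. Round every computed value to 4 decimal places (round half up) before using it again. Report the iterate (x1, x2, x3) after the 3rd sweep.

Iteration 1:
  x1 = (-5 - (-1)·1.0000 - (-1)·1.0000) / (3) = -1.0000
  x2 = (12 - (-1)·1.0000 - (3)·1.0000) / (5) = 2.0000
  x3 = (10 - (1)·1.0000 - (2)·1.0000) / (4) = 1.7500
Iteration 2:
  x1 = (-5 - (-1)·2.0000 - (-1)·1.7500) / (3) = -0.4167
  x2 = (12 - (-1)·-1.0000 - (3)·1.7500) / (5) = 1.1500
  x3 = (10 - (1)·-1.0000 - (2)·2.0000) / (4) = 1.7500
Iteration 3:
  x1 = (-5 - (-1)·1.1500 - (-1)·1.7500) / (3) = -0.7000
  x2 = (12 - (-1)·-0.4167 - (3)·1.7500) / (5) = 1.2667
  x3 = (10 - (1)·-0.4167 - (2)·1.1500) / (4) = 2.0292

(-0.7000, 1.2667, 2.0292)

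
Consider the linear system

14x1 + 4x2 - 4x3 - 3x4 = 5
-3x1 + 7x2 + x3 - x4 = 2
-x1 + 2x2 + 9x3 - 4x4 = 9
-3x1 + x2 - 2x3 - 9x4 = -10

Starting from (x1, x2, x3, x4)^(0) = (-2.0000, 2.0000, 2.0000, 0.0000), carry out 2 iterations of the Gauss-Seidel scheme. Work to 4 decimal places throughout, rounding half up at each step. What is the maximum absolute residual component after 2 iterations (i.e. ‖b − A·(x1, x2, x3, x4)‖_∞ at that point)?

0.9946

Iteration 1:
  x1 = (5 - (4)·2.0000 - (-4)·2.0000 - (-3)·0.0000) / (14) = 0.3571
  x2 = (2 - (-3)·0.3571 - (1)·2.0000 - (-1)·0.0000) / (7) = 0.1530
  x3 = (9 - (-1)·0.3571 - (2)·0.1530 - (-4)·0.0000) / (9) = 1.0057
  x4 = (-10 - (-3)·0.3571 - (1)·0.1530 - (-2)·1.0057) / (-9) = 0.7856
Iteration 2:
  x1 = (5 - (4)·0.1530 - (-4)·1.0057 - (-3)·0.7856) / (14) = 0.7691
  x2 = (2 - (-3)·0.7691 - (1)·1.0057 - (-1)·0.7856) / (7) = 0.5839
  x3 = (9 - (-1)·0.7691 - (2)·0.5839 - (-4)·0.7856) / (9) = 1.3049
  x4 = (-10 - (-3)·0.7691 - (1)·0.5839 - (-2)·1.3049) / (-9) = 0.6296
Residual b − A·x = (-0.9946, -0.4553, -0.6244, -0.0004); ∞-norm = 0.9946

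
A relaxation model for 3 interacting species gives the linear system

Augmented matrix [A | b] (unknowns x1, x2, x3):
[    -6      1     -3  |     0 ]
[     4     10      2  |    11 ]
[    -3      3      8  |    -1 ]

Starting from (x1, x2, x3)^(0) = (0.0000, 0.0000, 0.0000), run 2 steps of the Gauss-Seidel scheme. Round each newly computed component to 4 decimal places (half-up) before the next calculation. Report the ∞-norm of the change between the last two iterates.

0.4521

Iteration 1:
  x1 = (0 - (1)·0.0000 - (-3)·0.0000) / (-6) = 0.0000
  x2 = (11 - (4)·0.0000 - (2)·0.0000) / (10) = 1.1000
  x3 = (-1 - (-3)·0.0000 - (3)·1.1000) / (8) = -0.5375
Iteration 2:
  x1 = (0 - (1)·1.1000 - (-3)·-0.5375) / (-6) = 0.4521
  x2 = (11 - (4)·0.4521 - (2)·-0.5375) / (10) = 1.0267
  x3 = (-1 - (-3)·0.4521 - (3)·1.0267) / (8) = -0.3405
Change: (0.4521, -0.0733, 0.1970) → max |·| = 0.4521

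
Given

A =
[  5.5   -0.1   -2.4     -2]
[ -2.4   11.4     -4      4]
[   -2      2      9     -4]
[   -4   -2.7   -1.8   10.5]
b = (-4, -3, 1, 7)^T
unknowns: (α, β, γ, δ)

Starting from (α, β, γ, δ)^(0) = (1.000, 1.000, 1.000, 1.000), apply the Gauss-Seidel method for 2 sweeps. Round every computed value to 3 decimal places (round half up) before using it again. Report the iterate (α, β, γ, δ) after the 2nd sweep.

(-0.185, -0.343, 0.478, 0.590)

Iteration 1:
  α = (-4 - (-0.1)·1.000 - (-2.4)·1.000 - (-2)·1.000) / (5.5) = 0.091
  β = (-3 - (-2.4)·0.091 - (-4)·1.000 - (4)·1.000) / (11.4) = -0.244
  γ = (1 - (-2)·0.091 - (2)·-0.244 - (-4)·1.000) / (9) = 0.630
  δ = (7 - (-4)·0.091 - (-2.7)·-0.244 - (-1.8)·0.630) / (10.5) = 0.747
Iteration 2:
  α = (-4 - (-0.1)·-0.244 - (-2.4)·0.630 - (-2)·0.747) / (5.5) = -0.185
  β = (-3 - (-2.4)·-0.185 - (-4)·0.630 - (4)·0.747) / (11.4) = -0.343
  γ = (1 - (-2)·-0.185 - (2)·-0.343 - (-4)·0.747) / (9) = 0.478
  δ = (7 - (-4)·-0.185 - (-2.7)·-0.343 - (-1.8)·0.478) / (10.5) = 0.590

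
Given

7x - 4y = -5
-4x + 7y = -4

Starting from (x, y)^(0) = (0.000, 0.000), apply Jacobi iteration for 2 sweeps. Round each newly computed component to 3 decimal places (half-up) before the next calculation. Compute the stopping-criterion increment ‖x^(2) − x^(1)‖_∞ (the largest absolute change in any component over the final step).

0.408

Iteration 1:
  x = (-5 - (-4)·0.000) / (7) = -0.714
  y = (-4 - (-4)·0.000) / (7) = -0.571
Iteration 2:
  x = (-5 - (-4)·-0.571) / (7) = -1.041
  y = (-4 - (-4)·-0.714) / (7) = -0.979
Change: (-0.327, -0.408) → max |·| = 0.408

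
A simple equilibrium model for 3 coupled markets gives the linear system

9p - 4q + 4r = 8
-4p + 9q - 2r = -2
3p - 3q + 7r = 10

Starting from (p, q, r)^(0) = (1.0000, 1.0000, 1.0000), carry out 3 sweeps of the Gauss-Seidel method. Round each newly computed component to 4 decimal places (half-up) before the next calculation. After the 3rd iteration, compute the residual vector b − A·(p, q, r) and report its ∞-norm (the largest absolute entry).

0.2142

Iteration 1:
  p = (8 - (-4)·1.0000 - (4)·1.0000) / (9) = 0.8889
  q = (-2 - (-4)·0.8889 - (-2)·1.0000) / (9) = 0.3951
  r = (10 - (3)·0.8889 - (-3)·0.3951) / (7) = 1.2169
Iteration 2:
  p = (8 - (-4)·0.3951 - (4)·1.2169) / (9) = 0.5236
  q = (-2 - (-4)·0.5236 - (-2)·1.2169) / (9) = 0.2809
  r = (10 - (3)·0.5236 - (-3)·0.2809) / (7) = 1.3246
Iteration 3:
  p = (8 - (-4)·0.2809 - (4)·1.3246) / (9) = 0.4250
  q = (-2 - (-4)·0.4250 - (-2)·1.3246) / (9) = 0.2610
  r = (10 - (3)·0.4250 - (-3)·0.2610) / (7) = 1.3583
Residual b − A·x = (-0.2142, 0.0676, -0.0001); ∞-norm = 0.2142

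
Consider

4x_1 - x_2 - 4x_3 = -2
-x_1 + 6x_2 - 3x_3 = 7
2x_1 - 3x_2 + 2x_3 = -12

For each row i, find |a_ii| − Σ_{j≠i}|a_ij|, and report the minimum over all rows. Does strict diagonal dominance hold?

row 1: |4| − (1+4) = -1
row 2: |6| − (1+3) = 2
row 3: |2| − (2+3) = -3
minimum over rows = -3 → not strictly diagonally dominant

-3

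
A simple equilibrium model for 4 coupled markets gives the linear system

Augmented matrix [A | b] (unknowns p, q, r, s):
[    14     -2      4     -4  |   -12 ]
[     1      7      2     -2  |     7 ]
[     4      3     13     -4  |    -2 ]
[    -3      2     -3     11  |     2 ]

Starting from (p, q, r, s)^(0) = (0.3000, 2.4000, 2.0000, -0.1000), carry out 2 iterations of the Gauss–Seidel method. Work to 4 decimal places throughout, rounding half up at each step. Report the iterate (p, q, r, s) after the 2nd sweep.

(-0.8473, 1.0510, -0.2021, -0.2955)

Iteration 1:
  p = (-12 - (-2)·2.4000 - (4)·2.0000 - (-4)·-0.1000) / (14) = -1.1143
  q = (7 - (1)·-1.1143 - (2)·2.0000 - (-2)·-0.1000) / (7) = 0.5592
  r = (-2 - (4)·-1.1143 - (3)·0.5592 - (-4)·-0.1000) / (13) = 0.0292
  s = (2 - (-3)·-1.1143 - (2)·0.5592 - (-3)·0.0292) / (11) = -0.2158
Iteration 2:
  p = (-12 - (-2)·0.5592 - (4)·0.0292 - (-4)·-0.2158) / (14) = -0.8473
  q = (7 - (1)·-0.8473 - (2)·0.0292 - (-2)·-0.2158) / (7) = 1.0510
  r = (-2 - (4)·-0.8473 - (3)·1.0510 - (-4)·-0.2158) / (13) = -0.2021
  s = (2 - (-3)·-0.8473 - (2)·1.0510 - (-3)·-0.2021) / (11) = -0.2955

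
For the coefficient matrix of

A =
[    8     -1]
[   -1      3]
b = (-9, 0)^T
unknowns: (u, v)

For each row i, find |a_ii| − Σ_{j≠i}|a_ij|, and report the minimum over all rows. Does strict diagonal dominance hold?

row 1: |8| − (1) = 7
row 2: |3| − (1) = 2
minimum over rows = 2 → strictly diagonally dominant (convergence guaranteed)

2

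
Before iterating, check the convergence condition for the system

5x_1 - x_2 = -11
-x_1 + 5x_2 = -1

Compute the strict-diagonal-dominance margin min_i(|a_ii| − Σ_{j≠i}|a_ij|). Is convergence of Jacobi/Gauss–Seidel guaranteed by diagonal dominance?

4

row 1: |5| − (1) = 4
row 2: |5| − (1) = 4
minimum over rows = 4 → strictly diagonally dominant (convergence guaranteed)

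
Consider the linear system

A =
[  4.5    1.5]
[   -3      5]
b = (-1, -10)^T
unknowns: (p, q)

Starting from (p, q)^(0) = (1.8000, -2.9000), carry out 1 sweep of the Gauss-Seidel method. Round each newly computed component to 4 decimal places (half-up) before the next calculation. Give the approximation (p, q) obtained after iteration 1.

(0.7444, -1.5534)

Iteration 1:
  p = (-1 - (1.5)·-2.9000) / (4.5) = 0.7444
  q = (-10 - (-3)·0.7444) / (5) = -1.5534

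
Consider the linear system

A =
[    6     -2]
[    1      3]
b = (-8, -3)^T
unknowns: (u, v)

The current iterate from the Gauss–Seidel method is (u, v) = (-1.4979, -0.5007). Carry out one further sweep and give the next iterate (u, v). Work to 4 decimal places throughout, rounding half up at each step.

One sweep:
  u = (-8 - (-2)·-0.5007) / (6) = -1.5002
  v = (-3 - (1)·-1.5002) / (3) = -0.4999

(-1.5002, -0.4999)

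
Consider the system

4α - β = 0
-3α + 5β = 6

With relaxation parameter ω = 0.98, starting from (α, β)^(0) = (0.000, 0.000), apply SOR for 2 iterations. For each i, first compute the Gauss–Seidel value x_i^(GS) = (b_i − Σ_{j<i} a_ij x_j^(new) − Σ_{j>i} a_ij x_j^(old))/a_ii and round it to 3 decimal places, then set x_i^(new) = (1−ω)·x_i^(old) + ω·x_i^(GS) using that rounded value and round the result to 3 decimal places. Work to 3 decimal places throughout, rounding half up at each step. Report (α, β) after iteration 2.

Iteration 1:
  α: GS value = (0 - (-1)·0.000) / (4) = 0.000;  α ← (1−ω)·0.000 + ω·0.000 = 0.000
  β: GS value = (6 - (-3)·0.000) / (5) = 1.200;  β ← (1−ω)·0.000 + ω·1.200 = 1.176
Iteration 2:
  α: GS value = (0 - (-1)·1.176) / (4) = 0.294;  α ← (1−ω)·0.000 + ω·0.294 = 0.288
  β: GS value = (6 - (-3)·0.288) / (5) = 1.373;  β ← (1−ω)·1.176 + ω·1.373 = 1.369

(0.288, 1.369)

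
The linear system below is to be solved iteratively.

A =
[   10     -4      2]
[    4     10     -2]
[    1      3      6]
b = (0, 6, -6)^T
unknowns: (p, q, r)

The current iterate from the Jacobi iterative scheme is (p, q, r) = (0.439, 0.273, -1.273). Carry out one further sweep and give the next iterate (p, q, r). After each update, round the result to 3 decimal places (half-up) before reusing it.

(0.364, 0.170, -1.210)

One sweep:
  p = (0 - (-4)·0.273 - (2)·-1.273) / (10) = 0.364
  q = (6 - (4)·0.439 - (-2)·-1.273) / (10) = 0.170
  r = (-6 - (1)·0.439 - (3)·0.273) / (6) = -1.210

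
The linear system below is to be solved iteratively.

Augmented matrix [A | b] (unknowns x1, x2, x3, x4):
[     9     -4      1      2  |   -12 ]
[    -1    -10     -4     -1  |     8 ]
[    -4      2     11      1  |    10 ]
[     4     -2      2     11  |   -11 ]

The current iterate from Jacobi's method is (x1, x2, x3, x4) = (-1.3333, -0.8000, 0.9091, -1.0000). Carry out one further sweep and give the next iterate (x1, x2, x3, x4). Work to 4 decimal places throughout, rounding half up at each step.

(-1.5677, -0.9303, 0.6606, -0.8259)

One sweep:
  x1 = (-12 - (-4)·-0.8000 - (1)·0.9091 - (2)·-1.0000) / (9) = -1.5677
  x2 = (8 - (-1)·-1.3333 - (-4)·0.9091 - (-1)·-1.0000) / (-10) = -0.9303
  x3 = (10 - (-4)·-1.3333 - (2)·-0.8000 - (1)·-1.0000) / (11) = 0.6606
  x4 = (-11 - (4)·-1.3333 - (-2)·-0.8000 - (2)·0.9091) / (11) = -0.8259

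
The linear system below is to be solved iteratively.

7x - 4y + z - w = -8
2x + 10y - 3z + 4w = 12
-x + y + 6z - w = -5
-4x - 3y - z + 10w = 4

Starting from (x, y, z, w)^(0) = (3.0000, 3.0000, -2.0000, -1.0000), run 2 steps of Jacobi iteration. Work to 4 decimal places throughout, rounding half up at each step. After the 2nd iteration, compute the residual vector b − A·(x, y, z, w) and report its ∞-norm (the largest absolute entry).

10.4992

Iteration 1:
  x = (-8 - (-4)·3.0000 - (1)·-2.0000 - (-1)·-1.0000) / (7) = 0.7143
  y = (12 - (2)·3.0000 - (-3)·-2.0000 - (4)·-1.0000) / (10) = 0.4000
  z = (-5 - (-1)·3.0000 - (1)·3.0000 - (-1)·-1.0000) / (6) = -1.0000
  w = (4 - (-4)·3.0000 - (-3)·3.0000 - (-1)·-2.0000) / (10) = 2.3000
Iteration 2:
  x = (-8 - (-4)·0.4000 - (1)·-1.0000 - (-1)·2.3000) / (7) = -0.4429
  y = (12 - (2)·0.7143 - (-3)·-1.0000 - (4)·2.3000) / (10) = -0.1629
  z = (-5 - (-1)·0.7143 - (1)·0.4000 - (-1)·2.3000) / (6) = -0.3976
  w = (4 - (-4)·0.7143 - (-3)·0.4000 - (-1)·-1.0000) / (10) = 0.7057
Residual b − A·x = (-4.4480, 10.4992, -2.1887, -5.7149); ∞-norm = 10.4992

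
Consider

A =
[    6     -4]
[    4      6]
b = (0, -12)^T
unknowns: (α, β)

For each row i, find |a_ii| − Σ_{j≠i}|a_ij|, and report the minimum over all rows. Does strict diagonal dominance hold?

row 1: |6| − (4) = 2
row 2: |6| − (4) = 2
minimum over rows = 2 → strictly diagonally dominant (convergence guaranteed)

2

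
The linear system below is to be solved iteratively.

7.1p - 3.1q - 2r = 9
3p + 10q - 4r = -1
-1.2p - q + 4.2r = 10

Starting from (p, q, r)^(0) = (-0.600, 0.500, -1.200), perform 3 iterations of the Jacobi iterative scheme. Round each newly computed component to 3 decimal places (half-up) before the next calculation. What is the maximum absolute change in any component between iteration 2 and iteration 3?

0.468

Iteration 1:
  p = (9 - (-3.1)·0.500 - (-2)·-1.200) / (7.1) = 1.148
  q = (-1 - (3)·-0.600 - (-4)·-1.200) / (10) = -0.400
  r = (10 - (-1.2)·-0.600 - (-1)·0.500) / (4.2) = 2.329
Iteration 2:
  p = (9 - (-3.1)·-0.400 - (-2)·2.329) / (7.1) = 1.749
  q = (-1 - (3)·1.148 - (-4)·2.329) / (10) = 0.487
  r = (10 - (-1.2)·1.148 - (-1)·-0.400) / (4.2) = 2.614
Iteration 3:
  p = (9 - (-3.1)·0.487 - (-2)·2.614) / (7.1) = 2.217
  q = (-1 - (3)·1.749 - (-4)·2.614) / (10) = 0.421
  r = (10 - (-1.2)·1.749 - (-1)·0.487) / (4.2) = 2.997
Change: (0.468, -0.066, 0.383) → max |·| = 0.468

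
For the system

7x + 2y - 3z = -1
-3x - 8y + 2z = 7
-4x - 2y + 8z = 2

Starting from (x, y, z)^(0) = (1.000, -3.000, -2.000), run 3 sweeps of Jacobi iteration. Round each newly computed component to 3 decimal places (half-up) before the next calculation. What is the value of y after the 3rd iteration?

-1.074

Iteration 1:
  x = (-1 - (2)·-3.000 - (-3)·-2.000) / (7) = -0.143
  y = (7 - (-3)·1.000 - (2)·-2.000) / (-8) = -1.750
  z = (2 - (-4)·1.000 - (-2)·-3.000) / (8) = 0.000
Iteration 2:
  x = (-1 - (2)·-1.750 - (-3)·0.000) / (7) = 0.357
  y = (7 - (-3)·-0.143 - (2)·0.000) / (-8) = -0.821
  z = (2 - (-4)·-0.143 - (-2)·-1.750) / (8) = -0.259
Iteration 3:
  x = (-1 - (2)·-0.821 - (-3)·-0.259) / (7) = -0.019
  y = (7 - (-3)·0.357 - (2)·-0.259) / (-8) = -1.074
  z = (2 - (-4)·0.357 - (-2)·-0.821) / (8) = 0.223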